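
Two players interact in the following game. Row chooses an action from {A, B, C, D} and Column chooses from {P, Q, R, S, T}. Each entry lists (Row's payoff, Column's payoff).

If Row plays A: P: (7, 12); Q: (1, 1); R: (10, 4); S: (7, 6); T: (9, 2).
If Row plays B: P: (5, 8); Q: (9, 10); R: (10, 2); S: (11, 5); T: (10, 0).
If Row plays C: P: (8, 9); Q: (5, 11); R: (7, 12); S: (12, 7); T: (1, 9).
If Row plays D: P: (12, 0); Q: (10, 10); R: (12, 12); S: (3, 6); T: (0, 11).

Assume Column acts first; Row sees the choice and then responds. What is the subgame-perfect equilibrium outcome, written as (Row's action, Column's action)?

Work backward from Row's decision.
- P → Row plays D (best of 7, 5, 8, 12); Column gets 0.
- Q → Row plays D (best of 1, 9, 5, 10); Column gets 10.
- R → Row plays D (best of 10, 10, 7, 12); Column gets 12.
- S → Row plays C (best of 7, 11, 12, 3); Column gets 7.
- T → Row plays B (best of 9, 10, 1, 0); Column gets 0.
Column's induced payoffs are 0, 10, 12, 7, 0, so Column commits to R. Subgame-perfect outcome: (D, R) with payoffs (12, 12).

(D, R)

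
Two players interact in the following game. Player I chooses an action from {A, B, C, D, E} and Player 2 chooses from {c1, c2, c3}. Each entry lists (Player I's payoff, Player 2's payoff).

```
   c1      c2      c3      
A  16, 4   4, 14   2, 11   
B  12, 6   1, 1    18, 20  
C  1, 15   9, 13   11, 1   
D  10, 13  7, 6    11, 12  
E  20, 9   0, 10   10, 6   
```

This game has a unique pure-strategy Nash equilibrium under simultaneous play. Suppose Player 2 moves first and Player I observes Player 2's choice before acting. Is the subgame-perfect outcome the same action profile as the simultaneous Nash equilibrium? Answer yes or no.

Player I best-responds to each possible Player 2 move:
- c1: Player I compares 16, 12, 1, 10, 20 and picks E; Player 2 would get 9.
- c2: Player I compares 4, 1, 9, 7, 0 and picks C; Player 2 would get 13.
- c3: Player I compares 2, 18, 11, 11, 10 and picks B; Player 2 would get 20.
Among 9, 13, 20, the best is 20 at c3. Subgame-perfect outcome: (B, c3) with payoffs (18, 20).
Under simultaneous play:
Player I's best replies: c1→E; c2→C; c3→B.
Player 2's best replies: A→c2; B→c3; C→c1; D→c1; E→c2.
The unique mutual best reply is (B, c3), giving (18, 20).
Sequential outcome (B, c3) coincides with the Nash profile (B, c3).

yes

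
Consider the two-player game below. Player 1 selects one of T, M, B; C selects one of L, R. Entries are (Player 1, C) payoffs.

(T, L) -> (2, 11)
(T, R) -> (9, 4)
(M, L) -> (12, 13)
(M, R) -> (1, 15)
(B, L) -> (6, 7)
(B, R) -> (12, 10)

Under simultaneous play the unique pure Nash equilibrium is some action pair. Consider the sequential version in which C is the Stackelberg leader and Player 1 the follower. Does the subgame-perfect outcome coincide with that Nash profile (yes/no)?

no

Work backward from Player 1's decision.
- L: Player 1 compares 2, 12, 6 and picks M; C would get 13.
- R: Player 1 compares 9, 1, 12 and picks B; C would get 10.
C's induced payoffs are 13, 10, so C commits to L. Subgame-perfect outcome: (M, L) with payoffs (12, 13).
For the simultaneous game, intersect best replies.
Player 1's best replies: L→M; R→B.
C's best replies: T→L; M→R; B→R.
The unique mutual best reply is (B, R), giving (12, 10).
Sequential outcome (M, L) differs from the Nash profile (B, R).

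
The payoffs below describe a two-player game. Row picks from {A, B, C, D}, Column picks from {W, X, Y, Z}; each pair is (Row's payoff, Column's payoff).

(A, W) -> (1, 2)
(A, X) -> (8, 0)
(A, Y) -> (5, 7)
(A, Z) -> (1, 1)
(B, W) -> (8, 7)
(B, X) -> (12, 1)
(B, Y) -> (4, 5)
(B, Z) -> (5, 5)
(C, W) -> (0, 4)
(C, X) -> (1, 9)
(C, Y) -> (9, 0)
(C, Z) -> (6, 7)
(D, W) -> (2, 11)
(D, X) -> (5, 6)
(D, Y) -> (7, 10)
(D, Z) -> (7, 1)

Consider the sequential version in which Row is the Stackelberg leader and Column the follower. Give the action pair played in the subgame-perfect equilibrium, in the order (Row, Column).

Solve by backward induction (Row leads).
- A: BR = Y, leader payoff 5.
- B: BR = W, leader payoff 8.
- C: BR = X, leader payoff 1.
- D: BR = W, leader payoff 2.
Row's induced payoffs are 5, 8, 1, 2, so Row commits to B. Subgame-perfect outcome: (B, W) with payoffs (8, 7).

(B, W)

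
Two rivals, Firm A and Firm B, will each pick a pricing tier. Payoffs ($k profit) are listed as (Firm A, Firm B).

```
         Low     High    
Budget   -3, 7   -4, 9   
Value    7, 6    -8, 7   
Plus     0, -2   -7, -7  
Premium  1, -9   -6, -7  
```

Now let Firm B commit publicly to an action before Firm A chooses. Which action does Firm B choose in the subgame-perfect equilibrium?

High

Work backward from Firm A's decision.
- Low: Firm A compares -3, 7, 0, 1 and picks Value; Firm B would get 6.
- High: Firm A compares -4, -8, -7, -6 and picks Budget; Firm B would get 9.
Maximizing over 6, 9, Firm B chooses High. Subgame-perfect outcome: (Budget, High) with payoffs (-4, 9).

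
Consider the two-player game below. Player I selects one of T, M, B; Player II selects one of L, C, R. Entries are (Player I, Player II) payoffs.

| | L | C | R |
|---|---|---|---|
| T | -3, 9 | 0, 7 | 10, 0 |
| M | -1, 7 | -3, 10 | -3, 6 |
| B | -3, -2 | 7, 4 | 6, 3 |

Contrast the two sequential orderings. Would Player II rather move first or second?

first

If Player I leads: Player II's best replies are T→L, M→C, B→C; Player I's induced payoffs -3, -3, 7; outcome (B, C), payoffs (7, 4).
If Player II leads: Player I's best replies are L→M, C→B, R→T; Player II's induced payoffs 7, 4, 0; outcome (M, L), payoffs (-1, 7).
Player II gets 7 moving first and 4 moving second, so Player II prefers to move first.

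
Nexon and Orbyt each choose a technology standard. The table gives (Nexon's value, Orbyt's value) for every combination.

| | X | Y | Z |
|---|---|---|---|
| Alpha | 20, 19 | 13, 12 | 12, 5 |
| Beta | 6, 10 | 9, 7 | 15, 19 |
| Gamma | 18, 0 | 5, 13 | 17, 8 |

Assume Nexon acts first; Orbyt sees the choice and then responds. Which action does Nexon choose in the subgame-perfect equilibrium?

Alpha

Work backward from Orbyt's decision.
- Alpha: BR = X, leader payoff 20.
- Beta: BR = Z, leader payoff 15.
- Gamma: BR = Y, leader payoff 5.
Nexon's induced payoffs are 20, 15, 5, so Nexon commits to Alpha. Subgame-perfect outcome: (Alpha, X) with payoffs (20, 19).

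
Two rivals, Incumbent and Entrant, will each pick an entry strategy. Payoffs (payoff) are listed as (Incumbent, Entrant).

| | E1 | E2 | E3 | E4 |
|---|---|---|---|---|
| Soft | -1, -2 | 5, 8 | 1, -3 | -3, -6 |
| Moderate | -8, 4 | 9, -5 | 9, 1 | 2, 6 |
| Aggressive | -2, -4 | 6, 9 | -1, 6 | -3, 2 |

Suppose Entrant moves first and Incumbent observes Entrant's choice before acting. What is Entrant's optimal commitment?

Work backward from Incumbent's decision.
- E1: BR = Soft, leader payoff -2.
- E2: BR = Moderate, leader payoff -5.
- E3: BR = Moderate, leader payoff 1.
- E4: BR = Moderate, leader payoff 6.
Maximizing over -2, -5, 1, 6, Entrant chooses E4. Subgame-perfect outcome: (Moderate, E4) with payoffs (2, 6).

E4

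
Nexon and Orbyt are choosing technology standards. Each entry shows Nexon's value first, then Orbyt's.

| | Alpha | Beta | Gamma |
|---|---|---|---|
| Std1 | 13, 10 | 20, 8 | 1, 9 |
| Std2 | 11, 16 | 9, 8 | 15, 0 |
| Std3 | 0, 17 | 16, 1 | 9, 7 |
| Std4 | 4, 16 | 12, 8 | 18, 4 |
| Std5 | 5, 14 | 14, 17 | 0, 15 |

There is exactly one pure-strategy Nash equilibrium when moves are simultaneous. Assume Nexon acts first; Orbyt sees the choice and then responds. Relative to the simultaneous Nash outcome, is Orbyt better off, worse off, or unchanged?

better off

Work backward from Orbyt's decision.
- Std1: BR = Alpha, leader payoff 13.
- Std2: BR = Alpha, leader payoff 11.
- Std3: BR = Alpha, leader payoff 0.
- Std4: BR = Alpha, leader payoff 4.
- Std5: BR = Beta, leader payoff 14.
Among 13, 11, 0, 4, 14, the best is 14 at Std5. Subgame-perfect outcome: (Std5, Beta) with payoffs (14, 17).
Now find the simultaneous Nash equilibrium.
Nexon's best replies: Alpha→Std1; Beta→Std1; Gamma→Std4.
Orbyt's best replies: Std1→Alpha; Std2→Alpha; Std3→Alpha; Std4→Alpha; Std5→Beta.
Only (Std1, Alpha) has each player best-responding; Nash payoffs (13, 10).
Orbyt earns 17 sequentially versus 10 at the Nash outcome: better off.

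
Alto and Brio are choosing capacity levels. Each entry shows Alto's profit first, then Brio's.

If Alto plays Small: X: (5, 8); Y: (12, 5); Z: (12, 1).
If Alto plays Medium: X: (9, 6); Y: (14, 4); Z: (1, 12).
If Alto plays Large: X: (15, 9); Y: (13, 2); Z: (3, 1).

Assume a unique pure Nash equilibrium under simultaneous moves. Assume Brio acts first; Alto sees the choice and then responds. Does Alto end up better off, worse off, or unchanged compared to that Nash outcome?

unchanged

Work backward from Alto's decision.
- X: BR = Large, leader payoff 9.
- Y: BR = Medium, leader payoff 4.
- Z: BR = Small, leader payoff 1.
Among 9, 4, 1, the best is 9 at X. Subgame-perfect outcome: (Large, X) with payoffs (15, 9).
Now find the simultaneous Nash equilibrium.
Alto's best replies: X→Large; Y→Medium; Z→Small.
Brio's best replies: Small→X; Medium→Z; Large→X.
Only (Large, X) has each player best-responding; Nash payoffs (15, 9).
Alto earns 15 sequentially versus 15 at the Nash outcome: unchanged.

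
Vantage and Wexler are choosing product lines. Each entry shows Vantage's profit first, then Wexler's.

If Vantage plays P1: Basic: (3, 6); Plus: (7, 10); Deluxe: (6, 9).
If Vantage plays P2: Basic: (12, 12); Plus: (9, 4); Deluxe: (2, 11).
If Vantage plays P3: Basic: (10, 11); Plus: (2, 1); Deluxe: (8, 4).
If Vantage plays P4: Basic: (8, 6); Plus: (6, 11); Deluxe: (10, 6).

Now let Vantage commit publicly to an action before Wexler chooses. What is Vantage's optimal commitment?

Wexler best-responds to each possible Vantage move:
- P1 → Wexler plays Plus (best of 6, 10, 9); Vantage gets 7.
- P2 → Wexler plays Basic (best of 12, 4, 11); Vantage gets 12.
- P3 → Wexler plays Basic (best of 11, 1, 4); Vantage gets 10.
- P4 → Wexler plays Plus (best of 6, 11, 6); Vantage gets 6.
Maximizing over 7, 12, 10, 6, Vantage chooses P2. Subgame-perfect outcome: (P2, Basic) with payoffs (12, 12).

P2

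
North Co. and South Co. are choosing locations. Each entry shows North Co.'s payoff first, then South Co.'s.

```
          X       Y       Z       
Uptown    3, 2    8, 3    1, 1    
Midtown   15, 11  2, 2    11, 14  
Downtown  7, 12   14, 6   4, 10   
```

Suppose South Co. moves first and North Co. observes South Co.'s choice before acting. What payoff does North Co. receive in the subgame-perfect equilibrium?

11

Backward induction with South Co. moving first.
- X: North Co. compares 3, 15, 7 and picks Midtown; South Co. would get 11.
- Y: North Co. compares 8, 2, 14 and picks Downtown; South Co. would get 6.
- Z: North Co. compares 1, 11, 4 and picks Midtown; South Co. would get 14.
Among 11, 6, 14, the best is 14 at Z. Subgame-perfect outcome: (Midtown, Z) with payoffs (11, 14).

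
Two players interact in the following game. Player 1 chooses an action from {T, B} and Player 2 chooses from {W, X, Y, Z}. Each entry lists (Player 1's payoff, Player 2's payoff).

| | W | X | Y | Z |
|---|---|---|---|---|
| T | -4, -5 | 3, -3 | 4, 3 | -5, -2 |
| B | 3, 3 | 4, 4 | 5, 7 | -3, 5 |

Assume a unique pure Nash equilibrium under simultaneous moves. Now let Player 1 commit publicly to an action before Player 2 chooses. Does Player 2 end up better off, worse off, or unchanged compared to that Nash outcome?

unchanged

Player 2 best-responds to each possible Player 1 move:
- T: BR = Y, leader payoff 4.
- B: BR = Y, leader payoff 5.
Maximizing over 4, 5, Player 1 chooses B. Subgame-perfect outcome: (B, Y) with payoffs (5, 7).
Under simultaneous play:
Player 1's best replies: W→B; X→B; Y→B; Z→B.
Player 2's best replies: T→Y; B→Y.
The unique mutual best reply is (B, Y), giving (5, 7).
Player 2 earns 7 sequentially versus 7 at the Nash outcome: unchanged.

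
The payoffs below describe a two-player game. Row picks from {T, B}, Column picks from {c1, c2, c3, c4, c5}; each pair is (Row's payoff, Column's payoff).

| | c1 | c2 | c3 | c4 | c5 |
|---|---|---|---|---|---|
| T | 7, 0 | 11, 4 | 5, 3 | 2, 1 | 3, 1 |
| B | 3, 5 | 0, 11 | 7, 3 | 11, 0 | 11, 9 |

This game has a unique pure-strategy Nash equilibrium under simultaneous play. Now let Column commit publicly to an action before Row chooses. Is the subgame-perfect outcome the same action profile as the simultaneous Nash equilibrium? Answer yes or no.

no

Work backward from Row's decision.
- c1 → Row plays T (best of 7, 3); Column gets 0.
- c2 → Row plays T (best of 11, 0); Column gets 4.
- c3 → Row plays B (best of 5, 7); Column gets 3.
- c4 → Row plays B (best of 2, 11); Column gets 0.
- c5 → Row plays B (best of 3, 11); Column gets 9.
Column's induced payoffs are 0, 4, 3, 0, 9, so Column commits to c5. Subgame-perfect outcome: (B, c5) with payoffs (11, 9).
Now find the simultaneous Nash equilibrium.
Row's best replies: c1→T; c2→T; c3→B; c4→B; c5→B.
Column's best replies: T→c2; B→c2.
Only (T, c2) has each player best-responding; Nash payoffs (11, 4).
Sequential outcome (B, c5) differs from the Nash profile (T, c2).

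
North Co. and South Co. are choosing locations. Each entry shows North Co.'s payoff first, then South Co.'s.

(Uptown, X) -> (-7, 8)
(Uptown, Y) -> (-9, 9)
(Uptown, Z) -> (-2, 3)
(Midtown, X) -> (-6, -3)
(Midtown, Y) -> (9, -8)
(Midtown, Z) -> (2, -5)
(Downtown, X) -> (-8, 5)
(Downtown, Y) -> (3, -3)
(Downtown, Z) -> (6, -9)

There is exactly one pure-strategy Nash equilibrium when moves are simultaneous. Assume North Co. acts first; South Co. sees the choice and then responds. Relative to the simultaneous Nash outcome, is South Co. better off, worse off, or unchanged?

Work backward from South Co.'s decision.
- Uptown: South Co. compares 8, 9, 3 and picks Y; North Co. would get -9.
- Midtown: South Co. compares -3, -8, -5 and picks X; North Co. would get -6.
- Downtown: South Co. compares 5, -3, -9 and picks X; North Co. would get -8.
Maximizing over -9, -6, -8, North Co. chooses Midtown. Subgame-perfect outcome: (Midtown, X) with payoffs (-6, -3).
For the simultaneous game, intersect best replies.
North Co.'s best replies: X→Midtown; Y→Midtown; Z→Downtown.
South Co.'s best replies: Uptown→Y; Midtown→X; Downtown→X.
Only (Midtown, X) has each player best-responding; Nash payoffs (-6, -3).
South Co. earns -3 sequentially versus -3 at the Nash outcome: unchanged.

unchanged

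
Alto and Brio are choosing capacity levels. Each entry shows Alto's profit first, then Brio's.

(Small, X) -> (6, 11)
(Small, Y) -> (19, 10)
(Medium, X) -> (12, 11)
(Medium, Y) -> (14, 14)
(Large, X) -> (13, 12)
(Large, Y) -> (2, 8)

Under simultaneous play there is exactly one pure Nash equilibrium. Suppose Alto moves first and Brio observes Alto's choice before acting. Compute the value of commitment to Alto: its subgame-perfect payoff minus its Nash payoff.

1

Work backward from Brio's decision.
- Small → Brio plays X (best of 11, 10); Alto gets 6.
- Medium → Brio plays Y (best of 11, 14); Alto gets 14.
- Large → Brio plays X (best of 12, 8); Alto gets 13.
Maximizing over 6, 14, 13, Alto chooses Medium. Subgame-perfect outcome: (Medium, Y) with payoffs (14, 14).
For the simultaneous game, intersect best replies.
Alto's best replies: X→Large; Y→Small.
Brio's best replies: Small→X; Medium→Y; Large→X.
The unique mutual best reply is (Large, X), giving (13, 12).
Alto's commitment gain: 14 − 13 = 1.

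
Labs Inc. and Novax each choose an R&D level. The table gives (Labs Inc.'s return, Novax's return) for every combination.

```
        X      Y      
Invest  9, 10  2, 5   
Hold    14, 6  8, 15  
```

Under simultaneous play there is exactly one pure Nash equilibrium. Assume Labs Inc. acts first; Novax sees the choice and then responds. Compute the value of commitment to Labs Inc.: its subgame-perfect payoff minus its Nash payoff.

Work backward from Novax's decision.
- Invest: Novax compares 10, 5 and picks X; Labs Inc. would get 9.
- Hold: Novax compares 6, 15 and picks Y; Labs Inc. would get 8.
Labs Inc.'s induced payoffs are 9, 8, so Labs Inc. commits to Invest. Subgame-perfect outcome: (Invest, X) with payoffs (9, 10).
Under simultaneous play:
Labs Inc.'s best replies: X→Hold; Y→Hold.
Novax's best replies: Invest→X; Hold→Y.
The unique mutual best reply is (Hold, Y), giving (8, 15).
Labs Inc.'s commitment gain: 9 − 8 = 1.

1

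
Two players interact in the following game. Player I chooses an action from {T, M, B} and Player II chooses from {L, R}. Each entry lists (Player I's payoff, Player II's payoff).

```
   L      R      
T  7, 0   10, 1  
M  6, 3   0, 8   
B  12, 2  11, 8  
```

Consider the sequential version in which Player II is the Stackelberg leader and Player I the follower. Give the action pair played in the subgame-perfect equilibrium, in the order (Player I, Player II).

Work backward from Player I's decision.
- L: Player I compares 7, 6, 12 and picks B; Player II would get 2.
- R: Player I compares 10, 0, 11 and picks B; Player II would get 8.
Among 2, 8, the best is 8 at R. Subgame-perfect outcome: (B, R) with payoffs (11, 8).

(B, R)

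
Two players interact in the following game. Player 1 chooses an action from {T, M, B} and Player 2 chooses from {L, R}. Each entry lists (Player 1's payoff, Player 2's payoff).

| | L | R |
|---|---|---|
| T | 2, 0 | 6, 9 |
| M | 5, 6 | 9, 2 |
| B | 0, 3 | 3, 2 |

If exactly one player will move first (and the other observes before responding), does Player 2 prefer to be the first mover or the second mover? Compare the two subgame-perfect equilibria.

If Player 1 leads: Player 2's best replies are T→R, M→L, B→L; Player 1's induced payoffs 6, 5, 0; outcome (T, R), payoffs (6, 9).
If Player 2 leads: Player 1's best replies are L→M, R→M; Player 2's induced payoffs 6, 2; outcome (M, L), payoffs (5, 6).
Player 2 gets 6 moving first and 9 moving second, so Player 2 prefers to move second.

second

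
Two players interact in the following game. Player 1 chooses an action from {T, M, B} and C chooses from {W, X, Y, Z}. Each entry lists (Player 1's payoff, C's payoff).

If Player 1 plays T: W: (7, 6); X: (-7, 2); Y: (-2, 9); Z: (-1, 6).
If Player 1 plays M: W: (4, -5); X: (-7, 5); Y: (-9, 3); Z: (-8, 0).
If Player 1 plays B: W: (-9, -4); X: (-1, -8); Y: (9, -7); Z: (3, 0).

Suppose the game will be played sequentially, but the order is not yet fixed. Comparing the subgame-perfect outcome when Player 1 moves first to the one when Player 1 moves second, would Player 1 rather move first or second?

If Player 1 leads: C's best replies are T→Y, M→X, B→Z; Player 1's induced payoffs -2, -7, 3; outcome (B, Z), payoffs (3, 0).
If C leads: Player 1's best replies are W→T, X→B, Y→B, Z→B; C's induced payoffs 6, -8, -7, 0; outcome (T, W), payoffs (7, 6).
Player 1 gets 3 moving first and 7 moving second, so Player 1 prefers to move second.

second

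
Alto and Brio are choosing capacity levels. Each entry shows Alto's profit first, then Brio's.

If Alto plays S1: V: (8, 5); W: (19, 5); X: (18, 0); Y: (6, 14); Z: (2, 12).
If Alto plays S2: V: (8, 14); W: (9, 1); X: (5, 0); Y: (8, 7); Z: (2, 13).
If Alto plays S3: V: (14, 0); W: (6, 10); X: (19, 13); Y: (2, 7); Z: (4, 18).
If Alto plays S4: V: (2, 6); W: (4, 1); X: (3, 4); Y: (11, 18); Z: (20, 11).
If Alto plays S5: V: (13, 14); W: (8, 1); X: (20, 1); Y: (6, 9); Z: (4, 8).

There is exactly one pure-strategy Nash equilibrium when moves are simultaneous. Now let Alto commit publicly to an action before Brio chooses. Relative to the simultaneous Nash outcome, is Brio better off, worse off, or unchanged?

worse off

Work backward from Brio's decision.
- S1: Brio compares 5, 5, 0, 14, 12 and picks Y; Alto would get 6.
- S2: Brio compares 14, 1, 0, 7, 13 and picks V; Alto would get 8.
- S3: Brio compares 0, 10, 13, 7, 18 and picks Z; Alto would get 4.
- S4: Brio compares 6, 1, 4, 18, 11 and picks Y; Alto would get 11.
- S5: Brio compares 14, 1, 1, 9, 8 and picks V; Alto would get 13.
Alto's induced payoffs are 6, 8, 4, 11, 13, so Alto commits to S5. Subgame-perfect outcome: (S5, V) with payoffs (13, 14).
For the simultaneous game, intersect best replies.
Alto's best replies: V→S3; W→S1; X→S5; Y→S4; Z→S4.
Brio's best replies: S1→Y; S2→V; S3→Z; S4→Y; S5→V.
Only (S4, Y) has each player best-responding; Nash payoffs (11, 18).
Brio earns 14 sequentially versus 18 at the Nash outcome: worse off.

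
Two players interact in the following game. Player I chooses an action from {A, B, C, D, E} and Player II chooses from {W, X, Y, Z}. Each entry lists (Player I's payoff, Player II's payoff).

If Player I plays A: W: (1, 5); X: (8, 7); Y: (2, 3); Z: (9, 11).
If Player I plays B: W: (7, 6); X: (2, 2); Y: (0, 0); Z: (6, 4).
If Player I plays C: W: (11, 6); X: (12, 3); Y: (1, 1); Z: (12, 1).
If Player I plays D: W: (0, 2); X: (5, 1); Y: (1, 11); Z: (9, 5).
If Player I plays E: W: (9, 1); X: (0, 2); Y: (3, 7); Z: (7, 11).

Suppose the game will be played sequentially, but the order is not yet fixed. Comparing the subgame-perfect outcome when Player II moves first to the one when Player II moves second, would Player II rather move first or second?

If Player I leads: Player II's best replies are A→Z, B→W, C→W, D→Y, E→Z; Player I's induced payoffs 9, 7, 11, 1, 7; outcome (C, W), payoffs (11, 6).
If Player II leads: Player I's best replies are W→C, X→C, Y→E, Z→C; Player II's induced payoffs 6, 3, 7, 1; outcome (E, Y), payoffs (3, 7).
Player II gets 7 moving first and 6 moving second, so Player II prefers to move first.

first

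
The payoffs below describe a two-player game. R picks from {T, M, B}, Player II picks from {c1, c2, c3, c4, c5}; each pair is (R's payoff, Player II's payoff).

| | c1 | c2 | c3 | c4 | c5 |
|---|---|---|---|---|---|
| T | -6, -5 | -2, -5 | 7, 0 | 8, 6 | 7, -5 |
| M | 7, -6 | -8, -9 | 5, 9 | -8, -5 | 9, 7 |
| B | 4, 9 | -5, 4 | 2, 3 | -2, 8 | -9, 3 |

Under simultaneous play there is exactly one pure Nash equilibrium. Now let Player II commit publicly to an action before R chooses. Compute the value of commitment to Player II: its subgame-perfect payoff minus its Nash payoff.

1

R best-responds to each possible Player II move:
- c1 → R plays M (best of -6, 7, 4); Player II gets -6.
- c2 → R plays T (best of -2, -8, -5); Player II gets -5.
- c3 → R plays T (best of 7, 5, 2); Player II gets 0.
- c4 → R plays T (best of 8, -8, -2); Player II gets 6.
- c5 → R plays M (best of 7, 9, -9); Player II gets 7.
Maximizing over -6, -5, 0, 6, 7, Player II chooses c5. Subgame-perfect outcome: (M, c5) with payoffs (9, 7).
For the simultaneous game, intersect best replies.
R's best replies: c1→M; c2→T; c3→T; c4→T; c5→M.
Player II's best replies: T→c4; M→c3; B→c1.
The unique mutual best reply is (T, c4), giving (8, 6).
Player II's commitment gain: 7 − 6 = 1.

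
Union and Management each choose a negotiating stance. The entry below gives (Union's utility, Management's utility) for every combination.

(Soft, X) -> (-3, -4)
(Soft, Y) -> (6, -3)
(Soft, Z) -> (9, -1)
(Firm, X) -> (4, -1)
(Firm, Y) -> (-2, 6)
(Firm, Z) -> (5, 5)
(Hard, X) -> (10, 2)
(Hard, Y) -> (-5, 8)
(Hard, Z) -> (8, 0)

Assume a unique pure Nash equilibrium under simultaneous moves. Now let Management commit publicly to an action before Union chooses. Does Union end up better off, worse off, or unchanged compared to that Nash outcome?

Work backward from Union's decision.
- X → Union plays Hard (best of -3, 4, 10); Management gets 2.
- Y → Union plays Soft (best of 6, -2, -5); Management gets -3.
- Z → Union plays Soft (best of 9, 5, 8); Management gets -1.
Maximizing over 2, -3, -1, Management chooses X. Subgame-perfect outcome: (Hard, X) with payoffs (10, 2).
Now find the simultaneous Nash equilibrium.
Union's best replies: X→Hard; Y→Soft; Z→Soft.
Management's best replies: Soft→Z; Firm→Y; Hard→Y.
Only (Soft, Z) has each player best-responding; Nash payoffs (9, -1).
Union earns 10 sequentially versus 9 at the Nash outcome: better off.

better off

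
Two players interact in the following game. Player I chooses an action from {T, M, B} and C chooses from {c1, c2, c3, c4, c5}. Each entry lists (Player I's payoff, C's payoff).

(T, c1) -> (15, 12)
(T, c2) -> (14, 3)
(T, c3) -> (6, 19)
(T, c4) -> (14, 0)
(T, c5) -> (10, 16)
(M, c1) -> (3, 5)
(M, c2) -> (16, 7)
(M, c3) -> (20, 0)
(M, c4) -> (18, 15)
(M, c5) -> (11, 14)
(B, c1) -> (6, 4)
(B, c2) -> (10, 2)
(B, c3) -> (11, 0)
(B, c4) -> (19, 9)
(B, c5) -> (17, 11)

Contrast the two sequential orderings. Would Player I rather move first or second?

first

If Player I leads: C's best replies are T→c3, M→c4, B→c5; Player I's induced payoffs 6, 18, 17; outcome (M, c4), payoffs (18, 15).
If C leads: Player I's best replies are c1→T, c2→M, c3→M, c4→B, c5→B; C's induced payoffs 12, 7, 0, 9, 11; outcome (T, c1), payoffs (15, 12).
Player I gets 18 moving first and 15 moving second, so Player I prefers to move first.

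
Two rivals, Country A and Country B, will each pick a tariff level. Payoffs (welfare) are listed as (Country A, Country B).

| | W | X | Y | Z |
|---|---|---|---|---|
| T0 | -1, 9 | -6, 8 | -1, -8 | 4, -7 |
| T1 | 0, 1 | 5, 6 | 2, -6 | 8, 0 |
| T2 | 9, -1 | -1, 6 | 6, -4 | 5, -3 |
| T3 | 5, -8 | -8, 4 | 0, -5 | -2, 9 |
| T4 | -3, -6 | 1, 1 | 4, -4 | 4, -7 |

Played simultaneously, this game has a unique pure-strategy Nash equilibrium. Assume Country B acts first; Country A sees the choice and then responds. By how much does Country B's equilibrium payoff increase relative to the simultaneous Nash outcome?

0

Country A best-responds to each possible Country B move:
- W → Country A plays T2 (best of -1, 0, 9, 5, -3); Country B gets -1.
- X → Country A plays T1 (best of -6, 5, -1, -8, 1); Country B gets 6.
- Y → Country A plays T2 (best of -1, 2, 6, 0, 4); Country B gets -4.
- Z → Country A plays T1 (best of 4, 8, 5, -2, 4); Country B gets 0.
Maximizing over -1, 6, -4, 0, Country B chooses X. Subgame-perfect outcome: (T1, X) with payoffs (5, 6).
Now find the simultaneous Nash equilibrium.
Country A's best replies: W→T2; X→T1; Y→T2; Z→T1.
Country B's best replies: T0→W; T1→X; T2→X; T3→Z; T4→X.
The unique mutual best reply is (T1, X), giving (5, 6).
Country B's commitment gain: 6 − 6 = 0.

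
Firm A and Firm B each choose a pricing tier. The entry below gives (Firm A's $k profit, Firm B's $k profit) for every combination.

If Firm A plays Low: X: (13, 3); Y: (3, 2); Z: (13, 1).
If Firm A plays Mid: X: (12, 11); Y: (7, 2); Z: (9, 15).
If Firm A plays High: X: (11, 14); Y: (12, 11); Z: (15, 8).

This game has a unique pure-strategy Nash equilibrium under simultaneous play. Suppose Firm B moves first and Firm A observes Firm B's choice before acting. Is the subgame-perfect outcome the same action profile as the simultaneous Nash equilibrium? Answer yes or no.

Backward induction with Firm B moving first.
- X: BR = Low, leader payoff 3.
- Y: BR = High, leader payoff 11.
- Z: BR = High, leader payoff 8.
Firm B's induced payoffs are 3, 11, 8, so Firm B commits to Y. Subgame-perfect outcome: (High, Y) with payoffs (12, 11).
Now find the simultaneous Nash equilibrium.
Firm A's best replies: X→Low; Y→High; Z→High.
Firm B's best replies: Low→X; Mid→Z; High→X.
The unique mutual best reply is (Low, X), giving (13, 3).
Sequential outcome (High, Y) differs from the Nash profile (Low, X).

no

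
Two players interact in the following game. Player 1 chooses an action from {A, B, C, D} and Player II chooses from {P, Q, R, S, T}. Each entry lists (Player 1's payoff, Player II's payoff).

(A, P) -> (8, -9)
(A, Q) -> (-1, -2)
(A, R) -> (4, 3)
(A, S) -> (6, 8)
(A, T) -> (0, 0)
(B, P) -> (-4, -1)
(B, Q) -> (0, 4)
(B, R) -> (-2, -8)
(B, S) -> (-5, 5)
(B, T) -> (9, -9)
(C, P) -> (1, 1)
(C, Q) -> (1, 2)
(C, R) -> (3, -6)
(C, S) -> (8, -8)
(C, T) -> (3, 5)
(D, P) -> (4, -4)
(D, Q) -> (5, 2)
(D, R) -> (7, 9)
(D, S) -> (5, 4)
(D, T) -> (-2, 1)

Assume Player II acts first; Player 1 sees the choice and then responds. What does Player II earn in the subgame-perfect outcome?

Work backward from Player 1's decision.
- P: Player 1 compares 8, -4, 1, 4 and picks A; Player II would get -9.
- Q: Player 1 compares -1, 0, 1, 5 and picks D; Player II would get 2.
- R: Player 1 compares 4, -2, 3, 7 and picks D; Player II would get 9.
- S: Player 1 compares 6, -5, 8, 5 and picks C; Player II would get -8.
- T: Player 1 compares 0, 9, 3, -2 and picks B; Player II would get -9.
Player II's induced payoffs are -9, 2, 9, -8, -9, so Player II commits to R. Subgame-perfect outcome: (D, R) with payoffs (7, 9).

9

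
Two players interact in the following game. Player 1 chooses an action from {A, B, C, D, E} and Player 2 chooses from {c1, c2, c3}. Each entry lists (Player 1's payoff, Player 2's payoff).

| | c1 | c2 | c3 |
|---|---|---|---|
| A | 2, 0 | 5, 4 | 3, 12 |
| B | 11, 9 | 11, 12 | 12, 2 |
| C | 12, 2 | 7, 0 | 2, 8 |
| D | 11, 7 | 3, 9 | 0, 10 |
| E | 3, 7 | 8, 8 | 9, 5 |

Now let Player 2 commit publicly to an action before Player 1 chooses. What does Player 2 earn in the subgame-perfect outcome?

Work backward from Player 1's decision.
- c1: Player 1 compares 2, 11, 12, 11, 3 and picks C; Player 2 would get 2.
- c2: Player 1 compares 5, 11, 7, 3, 8 and picks B; Player 2 would get 12.
- c3: Player 1 compares 3, 12, 2, 0, 9 and picks B; Player 2 would get 2.
Among 2, 12, 2, the best is 12 at c2. Subgame-perfect outcome: (B, c2) with payoffs (11, 12).

12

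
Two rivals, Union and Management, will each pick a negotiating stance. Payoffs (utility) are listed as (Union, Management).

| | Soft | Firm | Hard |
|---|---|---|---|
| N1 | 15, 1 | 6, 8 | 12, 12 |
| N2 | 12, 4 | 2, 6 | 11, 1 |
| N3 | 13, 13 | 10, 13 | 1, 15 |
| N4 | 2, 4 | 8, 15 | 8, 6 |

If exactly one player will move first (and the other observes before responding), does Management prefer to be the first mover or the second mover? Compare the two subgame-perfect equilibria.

If Union leads: Management's best replies are N1→Hard, N2→Firm, N3→Hard, N4→Firm; Union's induced payoffs 12, 2, 1, 8; outcome (N1, Hard), payoffs (12, 12).
If Management leads: Union's best replies are Soft→N1, Firm→N3, Hard→N1; Management's induced payoffs 1, 13, 12; outcome (N3, Firm), payoffs (10, 13).
Management gets 13 moving first and 12 moving second, so Management prefers to move first.

first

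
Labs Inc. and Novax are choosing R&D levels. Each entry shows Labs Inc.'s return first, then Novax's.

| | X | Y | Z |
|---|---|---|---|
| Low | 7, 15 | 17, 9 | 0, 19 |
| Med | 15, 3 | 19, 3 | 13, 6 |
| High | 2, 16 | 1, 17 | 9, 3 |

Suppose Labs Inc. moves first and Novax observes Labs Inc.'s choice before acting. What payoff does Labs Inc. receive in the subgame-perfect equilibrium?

Backward induction with Labs Inc. moving first.
- Low: Novax compares 15, 9, 19 and picks Z; Labs Inc. would get 0.
- Med: Novax compares 3, 3, 6 and picks Z; Labs Inc. would get 13.
- High: Novax compares 16, 17, 3 and picks Y; Labs Inc. would get 1.
Labs Inc.'s induced payoffs are 0, 13, 1, so Labs Inc. commits to Med. Subgame-perfect outcome: (Med, Z) with payoffs (13, 6).

13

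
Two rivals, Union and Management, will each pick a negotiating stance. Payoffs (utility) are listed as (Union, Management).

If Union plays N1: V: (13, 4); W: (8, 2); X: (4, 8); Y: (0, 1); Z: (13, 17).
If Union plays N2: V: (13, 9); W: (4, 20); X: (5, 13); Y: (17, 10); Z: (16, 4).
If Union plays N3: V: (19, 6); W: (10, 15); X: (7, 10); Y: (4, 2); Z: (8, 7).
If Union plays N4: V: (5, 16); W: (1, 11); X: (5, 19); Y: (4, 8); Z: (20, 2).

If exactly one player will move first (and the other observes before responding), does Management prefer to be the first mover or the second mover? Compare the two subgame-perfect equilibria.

second

If Union leads: Management's best replies are N1→Z, N2→W, N3→W, N4→X; Union's induced payoffs 13, 4, 10, 5; outcome (N1, Z), payoffs (13, 17).
If Management leads: Union's best replies are V→N3, W→N3, X→N3, Y→N2, Z→N4; Management's induced payoffs 6, 15, 10, 10, 2; outcome (N3, W), payoffs (10, 15).
Management gets 15 moving first and 17 moving second, so Management prefers to move second.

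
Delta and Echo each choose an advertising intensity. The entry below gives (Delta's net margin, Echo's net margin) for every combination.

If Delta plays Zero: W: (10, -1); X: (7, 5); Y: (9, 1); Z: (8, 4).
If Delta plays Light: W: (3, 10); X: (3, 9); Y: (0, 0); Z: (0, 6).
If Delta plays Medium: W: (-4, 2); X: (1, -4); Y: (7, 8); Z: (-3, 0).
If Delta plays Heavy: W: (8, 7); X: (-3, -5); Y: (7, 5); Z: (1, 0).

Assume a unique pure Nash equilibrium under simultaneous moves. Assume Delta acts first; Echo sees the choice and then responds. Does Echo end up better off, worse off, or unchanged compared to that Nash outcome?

Solve by backward induction (Delta leads).
- Zero: Echo compares -1, 5, 1, 4 and picks X; Delta would get 7.
- Light: Echo compares 10, 9, 0, 6 and picks W; Delta would get 3.
- Medium: Echo compares 2, -4, 8, 0 and picks Y; Delta would get 7.
- Heavy: Echo compares 7, -5, 5, 0 and picks W; Delta would get 8.
Maximizing over 7, 3, 7, 8, Delta chooses Heavy. Subgame-perfect outcome: (Heavy, W) with payoffs (8, 7).
For the simultaneous game, intersect best replies.
Delta's best replies: W→Zero; X→Zero; Y→Zero; Z→Zero.
Echo's best replies: Zero→X; Light→W; Medium→Y; Heavy→W.
The unique mutual best reply is (Zero, X), giving (7, 5).
Echo earns 7 sequentially versus 5 at the Nash outcome: better off.

better off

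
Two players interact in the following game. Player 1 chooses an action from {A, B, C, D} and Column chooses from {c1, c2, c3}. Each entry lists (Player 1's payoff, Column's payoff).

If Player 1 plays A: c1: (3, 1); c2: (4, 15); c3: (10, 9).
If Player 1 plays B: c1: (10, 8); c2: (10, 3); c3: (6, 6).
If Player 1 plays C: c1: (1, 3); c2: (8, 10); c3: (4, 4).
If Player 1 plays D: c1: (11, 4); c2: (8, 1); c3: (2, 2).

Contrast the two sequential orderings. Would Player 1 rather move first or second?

If Player 1 leads: Column's best replies are A→c2, B→c1, C→c2, D→c1; Player 1's induced payoffs 4, 10, 8, 11; outcome (D, c1), payoffs (11, 4).
If Column leads: Player 1's best replies are c1→D, c2→B, c3→A; Column's induced payoffs 4, 3, 9; outcome (A, c3), payoffs (10, 9).
Player 1 gets 11 moving first and 10 moving second, so Player 1 prefers to move first.

first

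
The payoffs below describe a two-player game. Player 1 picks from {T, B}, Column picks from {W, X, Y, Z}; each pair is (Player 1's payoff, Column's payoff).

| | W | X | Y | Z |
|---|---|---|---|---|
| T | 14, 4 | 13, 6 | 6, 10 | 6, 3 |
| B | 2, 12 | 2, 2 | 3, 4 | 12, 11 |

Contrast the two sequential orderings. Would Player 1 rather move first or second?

second

If Player 1 leads: Column's best replies are T→Y, B→W; Player 1's induced payoffs 6, 2; outcome (T, Y), payoffs (6, 10).
If Column leads: Player 1's best replies are W→T, X→T, Y→T, Z→B; Column's induced payoffs 4, 6, 10, 11; outcome (B, Z), payoffs (12, 11).
Player 1 gets 6 moving first and 12 moving second, so Player 1 prefers to move second.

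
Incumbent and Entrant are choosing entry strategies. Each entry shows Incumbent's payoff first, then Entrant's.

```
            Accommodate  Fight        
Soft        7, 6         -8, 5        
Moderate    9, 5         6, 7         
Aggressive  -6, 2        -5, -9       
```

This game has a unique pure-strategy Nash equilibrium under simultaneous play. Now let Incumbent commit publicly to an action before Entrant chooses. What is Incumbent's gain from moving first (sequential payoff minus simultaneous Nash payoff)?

1

Solve by backward induction (Incumbent leads).
- Soft: BR = Accommodate, leader payoff 7.
- Moderate: BR = Fight, leader payoff 6.
- Aggressive: BR = Accommodate, leader payoff -6.
Maximizing over 7, 6, -6, Incumbent chooses Soft. Subgame-perfect outcome: (Soft, Accommodate) with payoffs (7, 6).
For the simultaneous game, intersect best replies.
Incumbent's best replies: Accommodate→Moderate; Fight→Moderate.
Entrant's best replies: Soft→Accommodate; Moderate→Fight; Aggressive→Accommodate.
Only (Moderate, Fight) has each player best-responding; Nash payoffs (6, 7).
Incumbent's commitment gain: 7 − 6 = 1.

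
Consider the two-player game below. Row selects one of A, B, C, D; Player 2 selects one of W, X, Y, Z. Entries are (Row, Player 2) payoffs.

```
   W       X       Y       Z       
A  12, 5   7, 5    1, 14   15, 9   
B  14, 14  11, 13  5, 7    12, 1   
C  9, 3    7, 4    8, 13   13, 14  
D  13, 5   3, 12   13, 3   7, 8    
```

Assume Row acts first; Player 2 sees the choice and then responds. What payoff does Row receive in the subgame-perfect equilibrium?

14

Solve by backward induction (Row leads).
- A: BR = Y, leader payoff 1.
- B: BR = W, leader payoff 14.
- C: BR = Z, leader payoff 13.
- D: BR = X, leader payoff 3.
Row's induced payoffs are 1, 14, 13, 3, so Row commits to B. Subgame-perfect outcome: (B, W) with payoffs (14, 14).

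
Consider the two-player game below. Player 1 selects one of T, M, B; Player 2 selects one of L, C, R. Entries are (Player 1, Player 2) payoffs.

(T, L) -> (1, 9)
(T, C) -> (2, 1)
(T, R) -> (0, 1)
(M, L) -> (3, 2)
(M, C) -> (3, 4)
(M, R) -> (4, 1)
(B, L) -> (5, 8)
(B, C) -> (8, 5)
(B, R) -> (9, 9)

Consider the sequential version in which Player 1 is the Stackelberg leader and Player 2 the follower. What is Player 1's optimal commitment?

B

Solve by backward induction (Player 1 leads).
- T: Player 2 compares 9, 1, 1 and picks L; Player 1 would get 1.
- M: Player 2 compares 2, 4, 1 and picks C; Player 1 would get 3.
- B: Player 2 compares 8, 5, 9 and picks R; Player 1 would get 9.
Maximizing over 1, 3, 9, Player 1 chooses B. Subgame-perfect outcome: (B, R) with payoffs (9, 9).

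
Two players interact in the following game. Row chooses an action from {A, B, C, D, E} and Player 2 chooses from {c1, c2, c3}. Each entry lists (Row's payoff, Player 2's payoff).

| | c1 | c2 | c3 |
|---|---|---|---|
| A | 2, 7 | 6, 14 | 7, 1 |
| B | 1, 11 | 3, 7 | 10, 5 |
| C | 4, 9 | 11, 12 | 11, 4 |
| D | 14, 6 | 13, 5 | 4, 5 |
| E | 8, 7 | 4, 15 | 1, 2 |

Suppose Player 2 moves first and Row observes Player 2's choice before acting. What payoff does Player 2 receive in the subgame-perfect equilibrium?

6

Row best-responds to each possible Player 2 move:
- c1: BR = D, leader payoff 6.
- c2: BR = D, leader payoff 5.
- c3: BR = C, leader payoff 4.
Maximizing over 6, 5, 4, Player 2 chooses c1. Subgame-perfect outcome: (D, c1) with payoffs (14, 6).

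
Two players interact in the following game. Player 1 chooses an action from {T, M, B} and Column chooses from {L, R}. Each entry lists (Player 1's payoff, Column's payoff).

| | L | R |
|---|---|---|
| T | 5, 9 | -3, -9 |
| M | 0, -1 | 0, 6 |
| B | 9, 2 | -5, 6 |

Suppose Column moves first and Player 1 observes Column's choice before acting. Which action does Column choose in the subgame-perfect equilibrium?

R

Backward induction with Column moving first.
- L: Player 1 compares 5, 0, 9 and picks B; Column would get 2.
- R: Player 1 compares -3, 0, -5 and picks M; Column would get 6.
Maximizing over 2, 6, Column chooses R. Subgame-perfect outcome: (M, R) with payoffs (0, 6).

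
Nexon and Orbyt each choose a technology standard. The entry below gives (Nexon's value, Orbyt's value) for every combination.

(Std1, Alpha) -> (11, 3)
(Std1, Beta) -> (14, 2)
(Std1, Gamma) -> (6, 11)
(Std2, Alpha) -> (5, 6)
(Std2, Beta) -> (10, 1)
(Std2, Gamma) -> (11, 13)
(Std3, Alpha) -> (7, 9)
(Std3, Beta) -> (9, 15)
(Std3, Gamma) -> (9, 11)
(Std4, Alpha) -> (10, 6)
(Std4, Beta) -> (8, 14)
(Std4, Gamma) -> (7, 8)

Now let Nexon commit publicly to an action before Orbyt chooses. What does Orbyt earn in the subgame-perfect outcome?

13

Solve by backward induction (Nexon leads).
- Std1 → Orbyt plays Gamma (best of 3, 2, 11); Nexon gets 6.
- Std2 → Orbyt plays Gamma (best of 6, 1, 13); Nexon gets 11.
- Std3 → Orbyt plays Beta (best of 9, 15, 11); Nexon gets 9.
- Std4 → Orbyt plays Beta (best of 6, 14, 8); Nexon gets 8.
Nexon's induced payoffs are 6, 11, 9, 8, so Nexon commits to Std2. Subgame-perfect outcome: (Std2, Gamma) with payoffs (11, 13).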